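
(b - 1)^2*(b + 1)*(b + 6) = b^4 + 5*b^3 - 7*b^2 - 5*b + 6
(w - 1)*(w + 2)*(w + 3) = w^3 + 4*w^2 + w - 6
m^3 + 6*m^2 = m^2*(m + 6)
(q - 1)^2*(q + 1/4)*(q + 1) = q^4 - 3*q^3/4 - 5*q^2/4 + 3*q/4 + 1/4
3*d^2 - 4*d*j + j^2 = (-3*d + j)*(-d + j)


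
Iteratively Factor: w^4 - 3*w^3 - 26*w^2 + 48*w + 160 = (w - 4)*(w^3 + w^2 - 22*w - 40) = (w - 4)*(w + 2)*(w^2 - w - 20) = (w - 5)*(w - 4)*(w + 2)*(w + 4)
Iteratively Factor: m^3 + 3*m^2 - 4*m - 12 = (m + 2)*(m^2 + m - 6) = (m - 2)*(m + 2)*(m + 3)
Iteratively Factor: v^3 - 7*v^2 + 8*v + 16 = (v + 1)*(v^2 - 8*v + 16) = (v - 4)*(v + 1)*(v - 4)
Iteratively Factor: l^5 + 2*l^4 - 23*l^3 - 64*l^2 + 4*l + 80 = (l + 4)*(l^4 - 2*l^3 - 15*l^2 - 4*l + 20) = (l + 2)*(l + 4)*(l^3 - 4*l^2 - 7*l + 10) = (l - 5)*(l + 2)*(l + 4)*(l^2 + l - 2) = (l - 5)*(l + 2)^2*(l + 4)*(l - 1)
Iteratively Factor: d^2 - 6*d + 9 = (d - 3)*(d - 3)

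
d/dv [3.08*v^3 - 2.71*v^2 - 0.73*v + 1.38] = 9.24*v^2 - 5.42*v - 0.73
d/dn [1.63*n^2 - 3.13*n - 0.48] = 3.26*n - 3.13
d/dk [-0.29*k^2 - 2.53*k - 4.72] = -0.58*k - 2.53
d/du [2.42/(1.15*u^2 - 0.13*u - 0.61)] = (0.3146 - 5.566*u)/(-1.15*u^2 + 0.13*u + 0.61)^2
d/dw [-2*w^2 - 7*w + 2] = -4*w - 7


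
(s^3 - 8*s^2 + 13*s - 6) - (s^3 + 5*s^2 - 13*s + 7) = -13*s^2 + 26*s - 13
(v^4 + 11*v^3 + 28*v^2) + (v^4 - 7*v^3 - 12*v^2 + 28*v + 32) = 2*v^4 + 4*v^3 + 16*v^2 + 28*v + 32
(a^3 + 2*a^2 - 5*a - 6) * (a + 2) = a^4 + 4*a^3 - a^2 - 16*a - 12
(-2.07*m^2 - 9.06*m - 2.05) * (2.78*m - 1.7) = -5.7546*m^3 - 21.6678*m^2 + 9.703*m + 3.485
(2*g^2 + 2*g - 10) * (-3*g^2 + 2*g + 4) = -6*g^4 - 2*g^3 + 42*g^2 - 12*g - 40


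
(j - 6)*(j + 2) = j^2 - 4*j - 12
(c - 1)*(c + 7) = c^2 + 6*c - 7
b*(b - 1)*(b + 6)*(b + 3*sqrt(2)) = b^4 + 3*sqrt(2)*b^3 + 5*b^3 - 6*b^2 + 15*sqrt(2)*b^2 - 18*sqrt(2)*b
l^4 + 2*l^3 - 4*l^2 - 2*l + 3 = (l - 1)^2*(l + 1)*(l + 3)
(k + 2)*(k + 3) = k^2 + 5*k + 6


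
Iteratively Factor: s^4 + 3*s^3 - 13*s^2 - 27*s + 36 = (s + 3)*(s^3 - 13*s + 12) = (s + 3)*(s + 4)*(s^2 - 4*s + 3) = (s - 1)*(s + 3)*(s + 4)*(s - 3)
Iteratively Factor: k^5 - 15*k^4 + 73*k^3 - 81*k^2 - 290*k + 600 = (k - 5)*(k^4 - 10*k^3 + 23*k^2 + 34*k - 120) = (k - 5)^2*(k^3 - 5*k^2 - 2*k + 24) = (k - 5)^2*(k - 3)*(k^2 - 2*k - 8) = (k - 5)^2*(k - 3)*(k + 2)*(k - 4)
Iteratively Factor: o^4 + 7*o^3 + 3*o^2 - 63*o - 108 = (o + 3)*(o^3 + 4*o^2 - 9*o - 36) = (o + 3)^2*(o^2 + o - 12) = (o + 3)^2*(o + 4)*(o - 3)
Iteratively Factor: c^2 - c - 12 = (c - 4)*(c + 3)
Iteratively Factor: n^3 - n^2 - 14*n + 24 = (n - 3)*(n^2 + 2*n - 8) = (n - 3)*(n + 4)*(n - 2)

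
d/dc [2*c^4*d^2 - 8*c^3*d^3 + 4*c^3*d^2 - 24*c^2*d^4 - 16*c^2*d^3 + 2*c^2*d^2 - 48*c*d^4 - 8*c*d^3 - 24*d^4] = 4*d^2*(2*c^3 - 6*c^2*d + 3*c^2 - 12*c*d^2 - 8*c*d + c - 12*d^2 - 2*d)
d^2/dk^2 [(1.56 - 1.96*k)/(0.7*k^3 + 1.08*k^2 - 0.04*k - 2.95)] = (-5.7624*k^5 + 0.282239999999998*k^4 + 14.187712*k^3 - 37.913376*k^2 - 18.543312*k + 10.407872)/(0.343*k^9 + 1.5876*k^8 + 2.39064*k^7 - 3.258228*k^6 - 13.517808*k^5 - 9.821856*k^4 + 19.039826*k^3 + 28.18194*k^2 - 1.0443*k - 25.672375)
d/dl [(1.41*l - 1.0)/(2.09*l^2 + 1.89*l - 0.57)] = (-2.9469*l^2 + 4.18*l + 1.0863)/(4.3681*l^4 + 7.9002*l^3 + 1.1895*l^2 - 2.1546*l + 0.3249)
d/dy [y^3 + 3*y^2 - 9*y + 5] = 3*y^2 + 6*y - 9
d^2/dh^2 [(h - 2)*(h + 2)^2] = 6*h + 4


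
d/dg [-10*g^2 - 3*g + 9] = -20*g - 3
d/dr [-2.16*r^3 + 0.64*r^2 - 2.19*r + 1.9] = -6.48*r^2 + 1.28*r - 2.19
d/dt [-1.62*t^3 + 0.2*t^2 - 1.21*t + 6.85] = -4.86*t^2 + 0.4*t - 1.21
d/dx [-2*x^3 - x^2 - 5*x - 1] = -6*x^2 - 2*x - 5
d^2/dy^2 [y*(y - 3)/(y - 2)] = -4/(y^3 - 6*y^2 + 12*y - 8)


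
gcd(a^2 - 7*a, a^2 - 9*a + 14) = a - 7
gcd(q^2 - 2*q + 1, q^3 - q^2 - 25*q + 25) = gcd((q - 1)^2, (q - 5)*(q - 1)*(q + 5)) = q - 1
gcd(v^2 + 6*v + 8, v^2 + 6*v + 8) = v^2 + 6*v + 8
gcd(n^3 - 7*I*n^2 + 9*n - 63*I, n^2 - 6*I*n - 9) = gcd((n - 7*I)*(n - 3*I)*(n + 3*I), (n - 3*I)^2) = n - 3*I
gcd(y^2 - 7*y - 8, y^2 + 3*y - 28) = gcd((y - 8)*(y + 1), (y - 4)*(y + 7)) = 1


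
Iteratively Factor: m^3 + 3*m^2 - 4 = (m - 1)*(m^2 + 4*m + 4) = (m - 1)*(m + 2)*(m + 2)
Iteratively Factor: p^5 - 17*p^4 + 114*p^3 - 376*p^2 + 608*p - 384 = (p - 3)*(p^4 - 14*p^3 + 72*p^2 - 160*p + 128) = (p - 3)*(p - 2)*(p^3 - 12*p^2 + 48*p - 64) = (p - 4)*(p - 3)*(p - 2)*(p^2 - 8*p + 16) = (p - 4)^2*(p - 3)*(p - 2)*(p - 4)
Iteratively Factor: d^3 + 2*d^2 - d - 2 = (d + 1)*(d^2 + d - 2) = (d + 1)*(d + 2)*(d - 1)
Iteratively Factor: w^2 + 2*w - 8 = (w + 4)*(w - 2)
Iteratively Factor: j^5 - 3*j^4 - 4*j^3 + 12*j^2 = (j)*(j^4 - 3*j^3 - 4*j^2 + 12*j) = j*(j + 2)*(j^3 - 5*j^2 + 6*j) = j*(j - 3)*(j + 2)*(j^2 - 2*j) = j*(j - 3)*(j - 2)*(j + 2)*(j)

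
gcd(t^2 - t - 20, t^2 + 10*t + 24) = t + 4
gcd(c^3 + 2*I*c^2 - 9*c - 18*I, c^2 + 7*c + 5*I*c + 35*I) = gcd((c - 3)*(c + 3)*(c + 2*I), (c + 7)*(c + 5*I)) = 1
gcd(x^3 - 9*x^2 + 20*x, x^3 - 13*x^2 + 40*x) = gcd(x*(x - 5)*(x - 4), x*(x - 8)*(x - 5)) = x^2 - 5*x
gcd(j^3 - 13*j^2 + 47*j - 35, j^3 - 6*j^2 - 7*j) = j - 7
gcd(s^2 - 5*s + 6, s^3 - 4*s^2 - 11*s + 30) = s - 2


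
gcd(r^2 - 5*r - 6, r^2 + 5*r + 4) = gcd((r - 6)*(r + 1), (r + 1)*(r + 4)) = r + 1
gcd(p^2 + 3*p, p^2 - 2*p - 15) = p + 3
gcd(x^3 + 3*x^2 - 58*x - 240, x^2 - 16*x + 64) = x - 8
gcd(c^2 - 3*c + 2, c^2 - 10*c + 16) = c - 2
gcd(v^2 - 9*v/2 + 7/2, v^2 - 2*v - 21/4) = v - 7/2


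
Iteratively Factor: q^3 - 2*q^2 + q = (q - 1)*(q^2 - q) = (q - 1)^2*(q)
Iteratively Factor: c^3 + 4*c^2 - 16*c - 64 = (c - 4)*(c^2 + 8*c + 16) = (c - 4)*(c + 4)*(c + 4)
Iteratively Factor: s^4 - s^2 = (s - 1)*(s^3 + s^2) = s*(s - 1)*(s^2 + s) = s*(s - 1)*(s + 1)*(s)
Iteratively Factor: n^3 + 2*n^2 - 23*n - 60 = (n - 5)*(n^2 + 7*n + 12) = (n - 5)*(n + 3)*(n + 4)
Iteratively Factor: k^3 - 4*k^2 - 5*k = (k)*(k^2 - 4*k - 5) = k*(k + 1)*(k - 5)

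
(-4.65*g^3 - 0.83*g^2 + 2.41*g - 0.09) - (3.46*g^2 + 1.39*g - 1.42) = -4.65*g^3 - 4.29*g^2 + 1.02*g + 1.33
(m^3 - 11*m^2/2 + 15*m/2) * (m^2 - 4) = m^5 - 11*m^4/2 + 7*m^3/2 + 22*m^2 - 30*m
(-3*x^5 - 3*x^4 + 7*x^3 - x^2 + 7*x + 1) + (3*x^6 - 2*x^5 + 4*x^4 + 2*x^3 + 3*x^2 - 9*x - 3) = 3*x^6 - 5*x^5 + x^4 + 9*x^3 + 2*x^2 - 2*x - 2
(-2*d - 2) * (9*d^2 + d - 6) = -18*d^3 - 20*d^2 + 10*d + 12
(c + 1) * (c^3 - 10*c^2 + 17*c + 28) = c^4 - 9*c^3 + 7*c^2 + 45*c + 28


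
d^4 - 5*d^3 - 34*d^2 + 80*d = d*(d - 8)*(d - 2)*(d + 5)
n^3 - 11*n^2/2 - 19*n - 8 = (n - 8)*(n + 1/2)*(n + 2)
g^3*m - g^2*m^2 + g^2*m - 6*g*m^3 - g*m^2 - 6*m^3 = (g - 3*m)*(g + 2*m)*(g*m + m)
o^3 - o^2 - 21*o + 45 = (o - 3)^2*(o + 5)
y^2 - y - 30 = (y - 6)*(y + 5)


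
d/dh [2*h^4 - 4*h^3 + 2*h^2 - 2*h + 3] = 8*h^3 - 12*h^2 + 4*h - 2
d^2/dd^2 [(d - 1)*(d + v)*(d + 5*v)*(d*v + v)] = 2*v*(6*d^2 + 18*d*v + 5*v^2 - 1)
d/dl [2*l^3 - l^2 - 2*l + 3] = 6*l^2 - 2*l - 2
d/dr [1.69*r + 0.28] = 1.69000000000000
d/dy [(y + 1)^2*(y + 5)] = (y + 1)*(3*y + 11)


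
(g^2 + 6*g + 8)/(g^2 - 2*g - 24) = (g + 2)/(g - 6)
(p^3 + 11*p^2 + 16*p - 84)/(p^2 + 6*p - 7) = (p^2 + 4*p - 12)/(p - 1)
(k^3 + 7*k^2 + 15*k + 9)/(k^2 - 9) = (k^2 + 4*k + 3)/(k - 3)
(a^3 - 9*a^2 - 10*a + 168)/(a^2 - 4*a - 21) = (a^2 - 2*a - 24)/(a + 3)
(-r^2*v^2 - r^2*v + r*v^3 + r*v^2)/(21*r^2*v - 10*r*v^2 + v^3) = r*(-r*v - r + v^2 + v)/(21*r^2 - 10*r*v + v^2)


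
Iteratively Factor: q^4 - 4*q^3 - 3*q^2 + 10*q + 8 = (q + 1)*(q^3 - 5*q^2 + 2*q + 8) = (q - 4)*(q + 1)*(q^2 - q - 2) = (q - 4)*(q + 1)^2*(q - 2)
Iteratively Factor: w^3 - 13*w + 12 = (w + 4)*(w^2 - 4*w + 3) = (w - 1)*(w + 4)*(w - 3)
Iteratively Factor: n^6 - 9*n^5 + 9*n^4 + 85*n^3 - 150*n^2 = (n - 5)*(n^5 - 4*n^4 - 11*n^3 + 30*n^2) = n*(n - 5)*(n^4 - 4*n^3 - 11*n^2 + 30*n) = n^2*(n - 5)*(n^3 - 4*n^2 - 11*n + 30) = n^2*(n - 5)^2*(n^2 + n - 6) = n^2*(n - 5)^2*(n + 3)*(n - 2)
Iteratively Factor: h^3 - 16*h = (h - 4)*(h^2 + 4*h) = h*(h - 4)*(h + 4)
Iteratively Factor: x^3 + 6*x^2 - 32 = (x - 2)*(x^2 + 8*x + 16) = (x - 2)*(x + 4)*(x + 4)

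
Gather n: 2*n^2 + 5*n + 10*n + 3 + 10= 2*n^2 + 15*n + 13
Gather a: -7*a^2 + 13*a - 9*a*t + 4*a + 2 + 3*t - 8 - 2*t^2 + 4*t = -7*a^2 + a*(17 - 9*t) - 2*t^2 + 7*t - 6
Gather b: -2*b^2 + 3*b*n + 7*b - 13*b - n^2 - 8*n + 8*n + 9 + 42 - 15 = -2*b^2 + b*(3*n - 6) - n^2 + 36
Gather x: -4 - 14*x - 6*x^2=-6*x^2 - 14*x - 4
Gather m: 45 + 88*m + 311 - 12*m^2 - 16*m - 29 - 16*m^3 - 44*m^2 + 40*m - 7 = -16*m^3 - 56*m^2 + 112*m + 320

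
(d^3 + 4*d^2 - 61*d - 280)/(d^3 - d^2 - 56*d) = (d + 5)/d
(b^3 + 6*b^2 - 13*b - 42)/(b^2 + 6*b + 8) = (b^2 + 4*b - 21)/(b + 4)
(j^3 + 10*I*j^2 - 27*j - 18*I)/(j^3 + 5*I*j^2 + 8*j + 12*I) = (j + 3*I)/(j - 2*I)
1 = 1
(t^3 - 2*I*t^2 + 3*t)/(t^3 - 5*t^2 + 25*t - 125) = t*(t^2 - 2*I*t + 3)/(t^3 - 5*t^2 + 25*t - 125)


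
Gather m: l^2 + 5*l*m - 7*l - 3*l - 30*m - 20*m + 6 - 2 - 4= l^2 - 10*l + m*(5*l - 50)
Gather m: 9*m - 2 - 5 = 9*m - 7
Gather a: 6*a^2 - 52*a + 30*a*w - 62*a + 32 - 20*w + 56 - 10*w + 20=6*a^2 + a*(30*w - 114) - 30*w + 108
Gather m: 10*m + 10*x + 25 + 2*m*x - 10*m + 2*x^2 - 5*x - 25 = 2*m*x + 2*x^2 + 5*x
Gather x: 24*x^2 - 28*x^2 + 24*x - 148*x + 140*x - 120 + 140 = -4*x^2 + 16*x + 20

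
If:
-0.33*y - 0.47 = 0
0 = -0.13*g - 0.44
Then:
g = -3.38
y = -1.42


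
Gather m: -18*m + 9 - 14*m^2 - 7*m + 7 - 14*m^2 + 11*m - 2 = -28*m^2 - 14*m + 14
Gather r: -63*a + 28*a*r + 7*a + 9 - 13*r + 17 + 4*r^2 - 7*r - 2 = -56*a + 4*r^2 + r*(28*a - 20) + 24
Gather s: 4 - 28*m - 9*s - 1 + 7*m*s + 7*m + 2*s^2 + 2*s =-21*m + 2*s^2 + s*(7*m - 7) + 3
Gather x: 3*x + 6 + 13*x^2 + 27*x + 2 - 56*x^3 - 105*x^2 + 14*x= -56*x^3 - 92*x^2 + 44*x + 8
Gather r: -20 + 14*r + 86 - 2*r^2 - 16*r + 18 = -2*r^2 - 2*r + 84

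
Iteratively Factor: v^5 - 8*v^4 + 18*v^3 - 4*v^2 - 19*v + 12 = (v - 1)*(v^4 - 7*v^3 + 11*v^2 + 7*v - 12) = (v - 1)^2*(v^3 - 6*v^2 + 5*v + 12) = (v - 3)*(v - 1)^2*(v^2 - 3*v - 4) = (v - 3)*(v - 1)^2*(v + 1)*(v - 4)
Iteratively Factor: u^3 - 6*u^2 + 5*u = (u - 1)*(u^2 - 5*u) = (u - 5)*(u - 1)*(u)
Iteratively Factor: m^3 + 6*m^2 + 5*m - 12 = (m + 3)*(m^2 + 3*m - 4) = (m - 1)*(m + 3)*(m + 4)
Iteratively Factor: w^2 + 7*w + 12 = (w + 4)*(w + 3)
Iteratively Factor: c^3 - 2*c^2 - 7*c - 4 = (c - 4)*(c^2 + 2*c + 1) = (c - 4)*(c + 1)*(c + 1)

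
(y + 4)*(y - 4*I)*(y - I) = y^3 + 4*y^2 - 5*I*y^2 - 4*y - 20*I*y - 16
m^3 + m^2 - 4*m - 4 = (m - 2)*(m + 1)*(m + 2)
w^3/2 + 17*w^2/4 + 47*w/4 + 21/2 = (w/2 + 1)*(w + 3)*(w + 7/2)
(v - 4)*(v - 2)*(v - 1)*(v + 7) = v^4 - 35*v^2 + 90*v - 56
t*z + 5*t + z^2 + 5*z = (t + z)*(z + 5)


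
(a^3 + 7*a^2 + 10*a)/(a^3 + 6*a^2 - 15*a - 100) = a*(a + 2)/(a^2 + a - 20)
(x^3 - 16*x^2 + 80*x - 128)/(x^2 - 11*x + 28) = (x^2 - 12*x + 32)/(x - 7)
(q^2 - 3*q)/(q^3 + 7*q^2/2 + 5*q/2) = 2*(q - 3)/(2*q^2 + 7*q + 5)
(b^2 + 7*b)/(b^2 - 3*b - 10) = b*(b + 7)/(b^2 - 3*b - 10)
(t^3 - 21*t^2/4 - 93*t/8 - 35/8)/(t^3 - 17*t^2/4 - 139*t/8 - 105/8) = (2*t + 1)/(2*t + 3)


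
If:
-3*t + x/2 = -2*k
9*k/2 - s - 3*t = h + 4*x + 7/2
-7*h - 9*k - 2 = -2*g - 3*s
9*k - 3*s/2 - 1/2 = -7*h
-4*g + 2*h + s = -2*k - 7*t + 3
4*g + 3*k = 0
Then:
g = -2185/13896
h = 1417/6948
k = 2185/10422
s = 19555/10422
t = -55/1158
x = -5855/5211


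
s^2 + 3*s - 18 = (s - 3)*(s + 6)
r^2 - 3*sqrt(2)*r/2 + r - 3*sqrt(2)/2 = (r + 1)*(r - 3*sqrt(2)/2)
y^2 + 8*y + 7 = (y + 1)*(y + 7)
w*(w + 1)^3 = w^4 + 3*w^3 + 3*w^2 + w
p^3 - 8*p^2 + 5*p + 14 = (p - 7)*(p - 2)*(p + 1)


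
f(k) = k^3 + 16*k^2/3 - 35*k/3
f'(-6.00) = 32.33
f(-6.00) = 46.00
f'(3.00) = 47.33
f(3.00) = 40.00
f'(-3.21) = -14.99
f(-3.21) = 59.33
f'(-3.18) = -15.25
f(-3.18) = 58.88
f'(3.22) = 53.79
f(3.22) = 51.12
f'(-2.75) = -18.31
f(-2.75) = 51.62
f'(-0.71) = -17.73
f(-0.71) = 10.61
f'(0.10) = -10.57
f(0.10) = -1.11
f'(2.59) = 36.08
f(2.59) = 22.93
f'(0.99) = 1.83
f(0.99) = -5.35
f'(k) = 3*k^2 + 32*k/3 - 35/3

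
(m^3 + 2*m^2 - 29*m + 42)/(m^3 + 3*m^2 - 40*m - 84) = (m^2 - 5*m + 6)/(m^2 - 4*m - 12)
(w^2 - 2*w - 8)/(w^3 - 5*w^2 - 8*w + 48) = (w + 2)/(w^2 - w - 12)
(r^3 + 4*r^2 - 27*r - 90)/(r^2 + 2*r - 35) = (r^2 + 9*r + 18)/(r + 7)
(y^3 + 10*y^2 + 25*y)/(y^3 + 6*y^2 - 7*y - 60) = y*(y + 5)/(y^2 + y - 12)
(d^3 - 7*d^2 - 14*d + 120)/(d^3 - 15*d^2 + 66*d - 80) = (d^2 - 2*d - 24)/(d^2 - 10*d + 16)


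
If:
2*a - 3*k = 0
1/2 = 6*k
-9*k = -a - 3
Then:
No Solution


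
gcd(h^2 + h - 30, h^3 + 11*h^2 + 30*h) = h + 6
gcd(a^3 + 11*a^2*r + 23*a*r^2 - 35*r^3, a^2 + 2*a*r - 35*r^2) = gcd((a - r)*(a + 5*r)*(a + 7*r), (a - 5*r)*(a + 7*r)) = a + 7*r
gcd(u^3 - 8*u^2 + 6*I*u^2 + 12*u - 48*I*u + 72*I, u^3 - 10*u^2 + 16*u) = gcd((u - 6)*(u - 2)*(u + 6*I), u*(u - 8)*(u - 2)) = u - 2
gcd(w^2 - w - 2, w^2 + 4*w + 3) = w + 1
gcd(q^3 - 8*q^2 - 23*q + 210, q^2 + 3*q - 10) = q + 5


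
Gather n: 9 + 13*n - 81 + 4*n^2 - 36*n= 4*n^2 - 23*n - 72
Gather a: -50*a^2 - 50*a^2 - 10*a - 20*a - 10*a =-100*a^2 - 40*a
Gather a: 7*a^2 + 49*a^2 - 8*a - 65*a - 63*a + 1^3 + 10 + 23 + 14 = 56*a^2 - 136*a + 48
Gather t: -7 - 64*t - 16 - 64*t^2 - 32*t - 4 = -64*t^2 - 96*t - 27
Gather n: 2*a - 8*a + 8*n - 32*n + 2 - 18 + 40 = -6*a - 24*n + 24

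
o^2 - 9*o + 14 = (o - 7)*(o - 2)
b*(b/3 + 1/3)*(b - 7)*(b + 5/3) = b^4/3 - 13*b^3/9 - 17*b^2/3 - 35*b/9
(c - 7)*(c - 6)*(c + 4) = c^3 - 9*c^2 - 10*c + 168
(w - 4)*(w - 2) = w^2 - 6*w + 8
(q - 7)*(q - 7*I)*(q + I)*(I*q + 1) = I*q^4 + 7*q^3 - 7*I*q^3 - 49*q^2 + I*q^2 + 7*q - 7*I*q - 49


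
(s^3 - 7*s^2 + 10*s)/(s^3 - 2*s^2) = (s - 5)/s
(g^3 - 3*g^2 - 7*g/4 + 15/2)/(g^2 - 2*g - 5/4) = (2*g^2 - g - 6)/(2*g + 1)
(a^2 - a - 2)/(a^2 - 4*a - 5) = (a - 2)/(a - 5)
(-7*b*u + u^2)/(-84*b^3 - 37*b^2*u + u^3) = u/(12*b^2 + 7*b*u + u^2)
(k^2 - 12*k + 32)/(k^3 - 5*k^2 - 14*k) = (-k^2 + 12*k - 32)/(k*(-k^2 + 5*k + 14))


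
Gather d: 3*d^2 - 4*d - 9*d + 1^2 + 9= 3*d^2 - 13*d + 10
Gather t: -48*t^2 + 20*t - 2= -48*t^2 + 20*t - 2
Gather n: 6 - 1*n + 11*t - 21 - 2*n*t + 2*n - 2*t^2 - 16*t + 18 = n*(1 - 2*t) - 2*t^2 - 5*t + 3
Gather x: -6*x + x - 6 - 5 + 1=-5*x - 10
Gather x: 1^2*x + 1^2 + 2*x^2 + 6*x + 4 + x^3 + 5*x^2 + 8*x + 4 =x^3 + 7*x^2 + 15*x + 9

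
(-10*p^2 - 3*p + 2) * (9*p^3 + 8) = -90*p^5 - 27*p^4 + 18*p^3 - 80*p^2 - 24*p + 16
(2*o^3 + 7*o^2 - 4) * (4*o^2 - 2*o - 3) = 8*o^5 + 24*o^4 - 20*o^3 - 37*o^2 + 8*o + 12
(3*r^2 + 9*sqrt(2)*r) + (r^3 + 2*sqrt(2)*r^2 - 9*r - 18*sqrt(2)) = r^3 + 2*sqrt(2)*r^2 + 3*r^2 - 9*r + 9*sqrt(2)*r - 18*sqrt(2)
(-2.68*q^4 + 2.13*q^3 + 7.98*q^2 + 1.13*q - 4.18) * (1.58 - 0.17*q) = 0.4556*q^5 - 4.5965*q^4 + 2.0088*q^3 + 12.4163*q^2 + 2.496*q - 6.6044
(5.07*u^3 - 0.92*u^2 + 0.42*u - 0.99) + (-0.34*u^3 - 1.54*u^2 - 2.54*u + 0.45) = 4.73*u^3 - 2.46*u^2 - 2.12*u - 0.54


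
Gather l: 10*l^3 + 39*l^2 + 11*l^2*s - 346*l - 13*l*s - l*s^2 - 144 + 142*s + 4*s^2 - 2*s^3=10*l^3 + l^2*(11*s + 39) + l*(-s^2 - 13*s - 346) - 2*s^3 + 4*s^2 + 142*s - 144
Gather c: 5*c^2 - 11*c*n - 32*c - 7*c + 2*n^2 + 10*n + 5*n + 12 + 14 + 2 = 5*c^2 + c*(-11*n - 39) + 2*n^2 + 15*n + 28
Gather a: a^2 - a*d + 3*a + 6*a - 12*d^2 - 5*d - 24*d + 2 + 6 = a^2 + a*(9 - d) - 12*d^2 - 29*d + 8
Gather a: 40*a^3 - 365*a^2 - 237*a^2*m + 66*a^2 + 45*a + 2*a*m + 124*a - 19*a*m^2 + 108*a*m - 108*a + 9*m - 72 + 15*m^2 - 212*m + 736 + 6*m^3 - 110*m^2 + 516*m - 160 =40*a^3 + a^2*(-237*m - 299) + a*(-19*m^2 + 110*m + 61) + 6*m^3 - 95*m^2 + 313*m + 504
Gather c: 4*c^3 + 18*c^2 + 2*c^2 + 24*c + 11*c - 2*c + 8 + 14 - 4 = 4*c^3 + 20*c^2 + 33*c + 18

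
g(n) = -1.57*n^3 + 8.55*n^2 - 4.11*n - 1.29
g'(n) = -4.71*n^2 + 17.1*n - 4.11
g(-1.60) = 33.60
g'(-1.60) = -43.53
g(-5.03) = 435.51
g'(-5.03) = -209.29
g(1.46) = 6.05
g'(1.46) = 10.82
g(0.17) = -1.75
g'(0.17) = -1.34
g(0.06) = -1.51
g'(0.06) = -3.10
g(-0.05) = -1.06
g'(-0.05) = -4.98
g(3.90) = 19.60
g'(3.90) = -9.06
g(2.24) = 14.76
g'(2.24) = 10.56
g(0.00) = -1.29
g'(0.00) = -4.11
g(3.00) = 20.94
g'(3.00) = 4.80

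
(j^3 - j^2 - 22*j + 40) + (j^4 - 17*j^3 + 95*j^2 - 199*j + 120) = j^4 - 16*j^3 + 94*j^2 - 221*j + 160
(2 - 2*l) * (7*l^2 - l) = -14*l^3 + 16*l^2 - 2*l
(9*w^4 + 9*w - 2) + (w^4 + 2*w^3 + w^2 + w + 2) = 10*w^4 + 2*w^3 + w^2 + 10*w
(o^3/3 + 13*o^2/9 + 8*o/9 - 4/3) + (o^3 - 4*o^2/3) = 4*o^3/3 + o^2/9 + 8*o/9 - 4/3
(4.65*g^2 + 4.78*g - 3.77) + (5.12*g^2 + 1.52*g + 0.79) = 9.77*g^2 + 6.3*g - 2.98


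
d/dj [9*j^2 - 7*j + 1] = 18*j - 7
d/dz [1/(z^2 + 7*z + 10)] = (-2*z - 7)/(z^2 + 7*z + 10)^2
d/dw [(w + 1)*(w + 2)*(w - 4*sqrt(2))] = 3*w^2 - 8*sqrt(2)*w + 6*w - 12*sqrt(2) + 2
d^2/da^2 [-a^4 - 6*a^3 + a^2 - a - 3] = -12*a^2 - 36*a + 2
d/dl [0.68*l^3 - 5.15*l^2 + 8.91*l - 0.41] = 2.04*l^2 - 10.3*l + 8.91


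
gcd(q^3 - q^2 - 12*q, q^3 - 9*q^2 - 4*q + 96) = q^2 - q - 12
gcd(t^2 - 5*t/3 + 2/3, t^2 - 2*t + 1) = t - 1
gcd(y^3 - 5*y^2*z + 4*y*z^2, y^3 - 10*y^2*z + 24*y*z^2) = y^2 - 4*y*z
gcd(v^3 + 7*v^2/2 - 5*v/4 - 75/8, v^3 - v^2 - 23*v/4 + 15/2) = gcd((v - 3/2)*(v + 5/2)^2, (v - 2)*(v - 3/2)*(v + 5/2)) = v^2 + v - 15/4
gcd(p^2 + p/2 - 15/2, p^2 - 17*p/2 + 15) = p - 5/2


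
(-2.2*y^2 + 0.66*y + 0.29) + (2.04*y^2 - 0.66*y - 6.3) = -0.16*y^2 - 6.01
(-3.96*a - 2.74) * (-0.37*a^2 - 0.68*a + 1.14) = 1.4652*a^3 + 3.7066*a^2 - 2.6512*a - 3.1236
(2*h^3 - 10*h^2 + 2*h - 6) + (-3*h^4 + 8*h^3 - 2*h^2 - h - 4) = -3*h^4 + 10*h^3 - 12*h^2 + h - 10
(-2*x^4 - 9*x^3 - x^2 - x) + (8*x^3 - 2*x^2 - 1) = -2*x^4 - x^3 - 3*x^2 - x - 1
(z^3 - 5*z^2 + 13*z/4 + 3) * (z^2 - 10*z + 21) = z^5 - 15*z^4 + 297*z^3/4 - 269*z^2/2 + 153*z/4 + 63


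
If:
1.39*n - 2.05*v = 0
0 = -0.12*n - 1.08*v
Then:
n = 0.00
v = 0.00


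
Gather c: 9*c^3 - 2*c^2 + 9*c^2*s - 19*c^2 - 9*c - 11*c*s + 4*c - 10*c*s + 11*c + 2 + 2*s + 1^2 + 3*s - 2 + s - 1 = 9*c^3 + c^2*(9*s - 21) + c*(6 - 21*s) + 6*s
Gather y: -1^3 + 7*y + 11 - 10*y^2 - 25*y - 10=-10*y^2 - 18*y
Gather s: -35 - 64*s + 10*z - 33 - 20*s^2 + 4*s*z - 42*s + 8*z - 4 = -20*s^2 + s*(4*z - 106) + 18*z - 72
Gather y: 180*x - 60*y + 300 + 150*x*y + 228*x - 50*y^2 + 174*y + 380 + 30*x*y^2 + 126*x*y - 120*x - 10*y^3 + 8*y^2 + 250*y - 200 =288*x - 10*y^3 + y^2*(30*x - 42) + y*(276*x + 364) + 480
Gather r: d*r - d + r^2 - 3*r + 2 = -d + r^2 + r*(d - 3) + 2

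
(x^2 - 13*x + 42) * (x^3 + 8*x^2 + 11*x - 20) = x^5 - 5*x^4 - 51*x^3 + 173*x^2 + 722*x - 840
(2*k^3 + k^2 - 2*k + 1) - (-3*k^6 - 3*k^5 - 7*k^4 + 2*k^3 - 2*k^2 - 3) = 3*k^6 + 3*k^5 + 7*k^4 + 3*k^2 - 2*k + 4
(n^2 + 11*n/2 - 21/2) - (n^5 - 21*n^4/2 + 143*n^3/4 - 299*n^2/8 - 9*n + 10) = -n^5 + 21*n^4/2 - 143*n^3/4 + 307*n^2/8 + 29*n/2 - 41/2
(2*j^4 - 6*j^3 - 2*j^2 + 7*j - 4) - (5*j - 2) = 2*j^4 - 6*j^3 - 2*j^2 + 2*j - 2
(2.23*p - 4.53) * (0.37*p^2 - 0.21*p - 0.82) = 0.8251*p^3 - 2.1444*p^2 - 0.8773*p + 3.7146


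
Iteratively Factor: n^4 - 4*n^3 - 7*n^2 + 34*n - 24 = (n - 4)*(n^3 - 7*n + 6) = (n - 4)*(n - 1)*(n^2 + n - 6) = (n - 4)*(n - 2)*(n - 1)*(n + 3)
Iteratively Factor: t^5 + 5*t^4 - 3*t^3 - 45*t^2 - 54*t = (t)*(t^4 + 5*t^3 - 3*t^2 - 45*t - 54) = t*(t - 3)*(t^3 + 8*t^2 + 21*t + 18) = t*(t - 3)*(t + 2)*(t^2 + 6*t + 9) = t*(t - 3)*(t + 2)*(t + 3)*(t + 3)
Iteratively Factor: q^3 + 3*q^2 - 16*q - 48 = (q + 4)*(q^2 - q - 12) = (q - 4)*(q + 4)*(q + 3)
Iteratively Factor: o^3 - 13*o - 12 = (o - 4)*(o^2 + 4*o + 3) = (o - 4)*(o + 3)*(o + 1)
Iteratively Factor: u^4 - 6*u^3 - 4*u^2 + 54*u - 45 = (u - 5)*(u^3 - u^2 - 9*u + 9) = (u - 5)*(u - 3)*(u^2 + 2*u - 3) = (u - 5)*(u - 3)*(u + 3)*(u - 1)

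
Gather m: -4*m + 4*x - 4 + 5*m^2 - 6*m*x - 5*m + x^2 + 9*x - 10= 5*m^2 + m*(-6*x - 9) + x^2 + 13*x - 14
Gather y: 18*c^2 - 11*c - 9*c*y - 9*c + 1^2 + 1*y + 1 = 18*c^2 - 20*c + y*(1 - 9*c) + 2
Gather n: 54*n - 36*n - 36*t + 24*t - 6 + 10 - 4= 18*n - 12*t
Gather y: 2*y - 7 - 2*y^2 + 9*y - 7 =-2*y^2 + 11*y - 14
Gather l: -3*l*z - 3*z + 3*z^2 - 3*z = -3*l*z + 3*z^2 - 6*z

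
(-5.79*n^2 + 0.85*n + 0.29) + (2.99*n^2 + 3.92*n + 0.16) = -2.8*n^2 + 4.77*n + 0.45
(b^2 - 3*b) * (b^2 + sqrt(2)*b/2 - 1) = b^4 - 3*b^3 + sqrt(2)*b^3/2 - 3*sqrt(2)*b^2/2 - b^2 + 3*b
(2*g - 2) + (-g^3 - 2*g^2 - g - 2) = -g^3 - 2*g^2 + g - 4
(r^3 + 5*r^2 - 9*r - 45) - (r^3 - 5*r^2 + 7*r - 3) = 10*r^2 - 16*r - 42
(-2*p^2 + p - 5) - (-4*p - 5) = -2*p^2 + 5*p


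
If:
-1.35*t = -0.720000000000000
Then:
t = 0.53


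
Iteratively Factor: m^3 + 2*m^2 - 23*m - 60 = (m + 3)*(m^2 - m - 20) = (m + 3)*(m + 4)*(m - 5)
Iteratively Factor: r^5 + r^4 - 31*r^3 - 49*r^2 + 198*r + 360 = (r + 2)*(r^4 - r^3 - 29*r^2 + 9*r + 180) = (r - 3)*(r + 2)*(r^3 + 2*r^2 - 23*r - 60) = (r - 3)*(r + 2)*(r + 4)*(r^2 - 2*r - 15) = (r - 5)*(r - 3)*(r + 2)*(r + 4)*(r + 3)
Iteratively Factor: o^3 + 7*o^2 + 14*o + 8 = (o + 2)*(o^2 + 5*o + 4) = (o + 1)*(o + 2)*(o + 4)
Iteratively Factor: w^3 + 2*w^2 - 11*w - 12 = (w + 4)*(w^2 - 2*w - 3) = (w + 1)*(w + 4)*(w - 3)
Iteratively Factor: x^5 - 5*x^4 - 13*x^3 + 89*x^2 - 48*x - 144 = (x - 3)*(x^4 - 2*x^3 - 19*x^2 + 32*x + 48) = (x - 3)*(x + 1)*(x^3 - 3*x^2 - 16*x + 48) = (x - 3)^2*(x + 1)*(x^2 - 16) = (x - 4)*(x - 3)^2*(x + 1)*(x + 4)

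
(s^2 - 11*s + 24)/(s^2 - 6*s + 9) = (s - 8)/(s - 3)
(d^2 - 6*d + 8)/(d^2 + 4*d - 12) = (d - 4)/(d + 6)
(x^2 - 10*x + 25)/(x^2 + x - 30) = (x - 5)/(x + 6)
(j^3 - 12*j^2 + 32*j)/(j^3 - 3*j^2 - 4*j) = (j - 8)/(j + 1)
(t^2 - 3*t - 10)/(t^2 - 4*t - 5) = (t + 2)/(t + 1)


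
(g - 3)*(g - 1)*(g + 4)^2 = g^4 + 4*g^3 - 13*g^2 - 40*g + 48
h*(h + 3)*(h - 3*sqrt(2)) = h^3 - 3*sqrt(2)*h^2 + 3*h^2 - 9*sqrt(2)*h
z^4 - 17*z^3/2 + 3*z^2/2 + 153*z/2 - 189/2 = (z - 7)*(z - 3)*(z - 3/2)*(z + 3)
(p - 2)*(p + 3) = p^2 + p - 6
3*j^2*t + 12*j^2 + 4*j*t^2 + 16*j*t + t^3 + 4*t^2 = (j + t)*(3*j + t)*(t + 4)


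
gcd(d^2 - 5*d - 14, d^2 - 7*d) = d - 7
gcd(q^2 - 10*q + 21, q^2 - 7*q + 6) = 1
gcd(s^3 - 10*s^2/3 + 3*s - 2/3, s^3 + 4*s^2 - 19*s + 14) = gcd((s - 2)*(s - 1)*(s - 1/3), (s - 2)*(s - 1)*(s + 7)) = s^2 - 3*s + 2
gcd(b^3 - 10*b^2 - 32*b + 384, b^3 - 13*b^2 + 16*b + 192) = b^2 - 16*b + 64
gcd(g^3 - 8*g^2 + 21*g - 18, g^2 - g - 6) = g - 3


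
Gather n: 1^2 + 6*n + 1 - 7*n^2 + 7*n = -7*n^2 + 13*n + 2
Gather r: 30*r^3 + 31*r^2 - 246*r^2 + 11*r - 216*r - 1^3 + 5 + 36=30*r^3 - 215*r^2 - 205*r + 40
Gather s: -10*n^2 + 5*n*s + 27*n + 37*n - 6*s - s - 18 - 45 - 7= -10*n^2 + 64*n + s*(5*n - 7) - 70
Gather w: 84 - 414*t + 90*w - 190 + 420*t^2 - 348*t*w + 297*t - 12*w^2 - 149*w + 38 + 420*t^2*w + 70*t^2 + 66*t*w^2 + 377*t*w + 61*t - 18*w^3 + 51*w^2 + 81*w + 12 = 490*t^2 - 56*t - 18*w^3 + w^2*(66*t + 39) + w*(420*t^2 + 29*t + 22) - 56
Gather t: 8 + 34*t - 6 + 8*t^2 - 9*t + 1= 8*t^2 + 25*t + 3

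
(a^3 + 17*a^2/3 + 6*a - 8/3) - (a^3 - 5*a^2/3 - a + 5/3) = 22*a^2/3 + 7*a - 13/3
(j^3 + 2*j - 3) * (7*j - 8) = 7*j^4 - 8*j^3 + 14*j^2 - 37*j + 24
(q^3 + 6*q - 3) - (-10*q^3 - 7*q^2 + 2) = 11*q^3 + 7*q^2 + 6*q - 5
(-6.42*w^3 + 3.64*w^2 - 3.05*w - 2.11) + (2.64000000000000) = -6.42*w^3 + 3.64*w^2 - 3.05*w + 0.53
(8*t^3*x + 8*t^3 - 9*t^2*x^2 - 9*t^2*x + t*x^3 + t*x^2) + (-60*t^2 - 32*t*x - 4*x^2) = 8*t^3*x + 8*t^3 - 9*t^2*x^2 - 9*t^2*x - 60*t^2 + t*x^3 + t*x^2 - 32*t*x - 4*x^2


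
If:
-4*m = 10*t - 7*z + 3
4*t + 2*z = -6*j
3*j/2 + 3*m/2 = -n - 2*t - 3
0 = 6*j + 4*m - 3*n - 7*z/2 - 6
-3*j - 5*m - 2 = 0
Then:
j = 139/699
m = -121/233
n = -488/233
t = -99/466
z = -40/233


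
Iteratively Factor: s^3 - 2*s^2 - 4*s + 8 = (s - 2)*(s^2 - 4) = (s - 2)*(s + 2)*(s - 2)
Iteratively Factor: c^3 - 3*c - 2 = (c + 1)*(c^2 - c - 2) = (c + 1)^2*(c - 2)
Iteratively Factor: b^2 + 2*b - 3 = (b + 3)*(b - 1)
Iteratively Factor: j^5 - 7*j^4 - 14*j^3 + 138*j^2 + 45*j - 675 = (j + 3)*(j^4 - 10*j^3 + 16*j^2 + 90*j - 225) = (j - 5)*(j + 3)*(j^3 - 5*j^2 - 9*j + 45) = (j - 5)^2*(j + 3)*(j^2 - 9) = (j - 5)^2*(j - 3)*(j + 3)*(j + 3)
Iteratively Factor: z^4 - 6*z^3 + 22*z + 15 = (z + 1)*(z^3 - 7*z^2 + 7*z + 15) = (z - 3)*(z + 1)*(z^2 - 4*z - 5) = (z - 5)*(z - 3)*(z + 1)*(z + 1)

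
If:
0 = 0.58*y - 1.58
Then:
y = 2.72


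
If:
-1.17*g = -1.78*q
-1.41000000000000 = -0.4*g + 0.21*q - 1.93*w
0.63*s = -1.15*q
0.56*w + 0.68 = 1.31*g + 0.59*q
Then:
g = 0.61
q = 0.40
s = -0.74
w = 0.65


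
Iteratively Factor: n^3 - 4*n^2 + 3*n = (n - 1)*(n^2 - 3*n) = (n - 3)*(n - 1)*(n)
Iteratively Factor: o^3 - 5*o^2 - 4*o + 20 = (o - 5)*(o^2 - 4) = (o - 5)*(o - 2)*(o + 2)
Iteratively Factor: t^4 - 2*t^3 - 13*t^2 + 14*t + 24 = (t + 1)*(t^3 - 3*t^2 - 10*t + 24) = (t - 4)*(t + 1)*(t^2 + t - 6) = (t - 4)*(t + 1)*(t + 3)*(t - 2)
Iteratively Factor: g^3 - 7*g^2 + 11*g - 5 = (g - 1)*(g^2 - 6*g + 5) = (g - 5)*(g - 1)*(g - 1)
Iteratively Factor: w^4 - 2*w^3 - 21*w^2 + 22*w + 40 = (w + 1)*(w^3 - 3*w^2 - 18*w + 40) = (w + 1)*(w + 4)*(w^2 - 7*w + 10) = (w - 5)*(w + 1)*(w + 4)*(w - 2)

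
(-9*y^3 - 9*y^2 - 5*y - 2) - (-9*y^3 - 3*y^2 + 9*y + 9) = -6*y^2 - 14*y - 11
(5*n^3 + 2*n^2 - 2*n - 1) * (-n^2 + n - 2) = -5*n^5 + 3*n^4 - 6*n^3 - 5*n^2 + 3*n + 2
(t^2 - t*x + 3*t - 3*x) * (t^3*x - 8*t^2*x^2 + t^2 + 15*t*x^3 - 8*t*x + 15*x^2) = t^5*x - 9*t^4*x^2 + 3*t^4*x + t^4 + 23*t^3*x^3 - 27*t^3*x^2 - 9*t^3*x + 3*t^3 - 15*t^2*x^4 + 69*t^2*x^3 + 23*t^2*x^2 - 27*t^2*x - 45*t*x^4 - 15*t*x^3 + 69*t*x^2 - 45*x^3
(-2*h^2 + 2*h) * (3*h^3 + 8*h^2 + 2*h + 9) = -6*h^5 - 10*h^4 + 12*h^3 - 14*h^2 + 18*h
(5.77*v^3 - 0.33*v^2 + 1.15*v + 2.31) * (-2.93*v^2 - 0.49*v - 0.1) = -16.9061*v^5 - 1.8604*v^4 - 3.7848*v^3 - 7.2988*v^2 - 1.2469*v - 0.231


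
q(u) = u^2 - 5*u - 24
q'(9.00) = 13.00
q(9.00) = 12.00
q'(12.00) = 19.00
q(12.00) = 60.00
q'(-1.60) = -8.20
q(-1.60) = -13.44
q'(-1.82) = -8.64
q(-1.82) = -11.59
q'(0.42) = -4.16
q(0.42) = -25.92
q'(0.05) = -4.90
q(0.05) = -24.25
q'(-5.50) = -16.00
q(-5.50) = 33.75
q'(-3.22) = -11.44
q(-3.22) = 2.47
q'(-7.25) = -19.50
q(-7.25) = 64.81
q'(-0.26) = -5.52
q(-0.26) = -22.63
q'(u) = 2*u - 5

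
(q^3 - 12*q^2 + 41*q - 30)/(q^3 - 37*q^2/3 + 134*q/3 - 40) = 3*(q - 1)/(3*q - 4)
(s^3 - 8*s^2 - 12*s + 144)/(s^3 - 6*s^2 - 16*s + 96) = (s - 6)/(s - 4)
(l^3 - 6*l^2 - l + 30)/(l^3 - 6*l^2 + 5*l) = (l^2 - l - 6)/(l*(l - 1))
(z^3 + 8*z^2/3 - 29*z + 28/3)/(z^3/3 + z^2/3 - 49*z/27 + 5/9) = 9*(z^2 + 3*z - 28)/(3*z^2 + 4*z - 15)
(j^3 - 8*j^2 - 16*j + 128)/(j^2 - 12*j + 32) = j + 4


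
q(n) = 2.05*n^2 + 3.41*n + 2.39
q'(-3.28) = -10.04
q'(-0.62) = 0.87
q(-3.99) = 21.42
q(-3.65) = 17.25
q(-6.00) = 55.73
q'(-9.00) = -33.49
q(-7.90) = 103.39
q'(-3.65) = -11.56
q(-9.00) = 137.75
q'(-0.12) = 2.92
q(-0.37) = 1.41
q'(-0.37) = 1.89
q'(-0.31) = 2.14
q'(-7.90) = -28.98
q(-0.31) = 1.53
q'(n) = 4.1*n + 3.41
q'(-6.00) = -21.19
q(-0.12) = 2.01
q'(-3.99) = -12.95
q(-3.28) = 13.26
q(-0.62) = 1.06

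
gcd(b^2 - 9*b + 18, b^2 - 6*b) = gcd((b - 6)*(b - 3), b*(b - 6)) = b - 6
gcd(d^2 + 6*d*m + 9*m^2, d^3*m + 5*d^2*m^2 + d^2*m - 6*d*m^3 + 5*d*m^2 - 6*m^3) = 1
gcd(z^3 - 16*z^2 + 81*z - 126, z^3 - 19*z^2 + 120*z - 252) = z^2 - 13*z + 42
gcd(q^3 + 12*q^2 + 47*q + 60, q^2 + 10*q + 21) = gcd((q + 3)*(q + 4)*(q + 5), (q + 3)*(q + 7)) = q + 3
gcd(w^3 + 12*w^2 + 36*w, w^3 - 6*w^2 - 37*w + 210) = w + 6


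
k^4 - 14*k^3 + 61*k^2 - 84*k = k*(k - 7)*(k - 4)*(k - 3)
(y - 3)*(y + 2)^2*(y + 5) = y^4 + 6*y^3 - 3*y^2 - 52*y - 60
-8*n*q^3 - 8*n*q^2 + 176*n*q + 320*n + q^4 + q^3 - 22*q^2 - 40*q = (-8*n + q)*(q - 5)*(q + 2)*(q + 4)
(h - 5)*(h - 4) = h^2 - 9*h + 20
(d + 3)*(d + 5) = d^2 + 8*d + 15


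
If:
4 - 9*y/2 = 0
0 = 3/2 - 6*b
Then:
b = 1/4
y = 8/9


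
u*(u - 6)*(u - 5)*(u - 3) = u^4 - 14*u^3 + 63*u^2 - 90*u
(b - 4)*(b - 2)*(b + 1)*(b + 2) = b^4 - 3*b^3 - 8*b^2 + 12*b + 16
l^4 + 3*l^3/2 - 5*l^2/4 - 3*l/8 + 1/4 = (l - 1/2)^2*(l + 1/2)*(l + 2)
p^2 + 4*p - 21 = (p - 3)*(p + 7)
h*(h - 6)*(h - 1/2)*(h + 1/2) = h^4 - 6*h^3 - h^2/4 + 3*h/2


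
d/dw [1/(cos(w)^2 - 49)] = 2*sin(w)*cos(w)/(cos(w)^2 - 49)^2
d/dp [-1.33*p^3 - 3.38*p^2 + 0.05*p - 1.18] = -3.99*p^2 - 6.76*p + 0.05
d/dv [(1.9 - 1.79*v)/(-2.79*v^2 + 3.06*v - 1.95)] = (-4.9941*v^2 + 10.602*v - 2.3235)/(7.7841*v^4 - 17.0748*v^3 + 20.2446*v^2 - 11.934*v + 3.8025)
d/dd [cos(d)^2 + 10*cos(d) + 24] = -2*(cos(d) + 5)*sin(d)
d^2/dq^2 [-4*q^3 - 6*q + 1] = -24*q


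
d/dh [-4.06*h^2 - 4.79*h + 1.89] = -8.12*h - 4.79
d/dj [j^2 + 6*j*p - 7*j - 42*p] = 2*j + 6*p - 7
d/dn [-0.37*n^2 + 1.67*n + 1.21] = 1.67 - 0.74*n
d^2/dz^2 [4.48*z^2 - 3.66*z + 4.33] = 8.96000000000000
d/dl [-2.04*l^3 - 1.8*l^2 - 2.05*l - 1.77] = -6.12*l^2 - 3.6*l - 2.05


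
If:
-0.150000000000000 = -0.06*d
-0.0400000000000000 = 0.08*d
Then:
No Solution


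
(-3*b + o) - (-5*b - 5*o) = 2*b + 6*o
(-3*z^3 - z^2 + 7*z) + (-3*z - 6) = -3*z^3 - z^2 + 4*z - 6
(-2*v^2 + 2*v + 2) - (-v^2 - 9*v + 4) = -v^2 + 11*v - 2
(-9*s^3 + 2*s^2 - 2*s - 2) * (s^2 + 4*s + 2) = -9*s^5 - 34*s^4 - 12*s^3 - 6*s^2 - 12*s - 4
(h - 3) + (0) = h - 3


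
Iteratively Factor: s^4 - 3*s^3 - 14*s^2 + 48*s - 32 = (s + 4)*(s^3 - 7*s^2 + 14*s - 8) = (s - 1)*(s + 4)*(s^2 - 6*s + 8) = (s - 2)*(s - 1)*(s + 4)*(s - 4)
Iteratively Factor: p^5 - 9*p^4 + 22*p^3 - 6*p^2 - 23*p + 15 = (p - 3)*(p^4 - 6*p^3 + 4*p^2 + 6*p - 5) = (p - 3)*(p - 1)*(p^3 - 5*p^2 - p + 5) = (p - 5)*(p - 3)*(p - 1)*(p^2 - 1) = (p - 5)*(p - 3)*(p - 1)*(p + 1)*(p - 1)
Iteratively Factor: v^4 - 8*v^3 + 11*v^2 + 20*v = (v)*(v^3 - 8*v^2 + 11*v + 20) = v*(v + 1)*(v^2 - 9*v + 20) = v*(v - 4)*(v + 1)*(v - 5)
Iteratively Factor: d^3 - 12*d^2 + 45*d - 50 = (d - 5)*(d^2 - 7*d + 10) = (d - 5)^2*(d - 2)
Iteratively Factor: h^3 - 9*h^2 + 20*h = (h - 5)*(h^2 - 4*h) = h*(h - 5)*(h - 4)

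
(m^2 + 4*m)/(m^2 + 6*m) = (m + 4)/(m + 6)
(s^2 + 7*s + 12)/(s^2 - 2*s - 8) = (s^2 + 7*s + 12)/(s^2 - 2*s - 8)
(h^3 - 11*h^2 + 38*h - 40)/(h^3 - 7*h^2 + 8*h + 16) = (h^2 - 7*h + 10)/(h^2 - 3*h - 4)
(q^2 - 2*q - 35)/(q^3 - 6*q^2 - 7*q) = (q + 5)/(q*(q + 1))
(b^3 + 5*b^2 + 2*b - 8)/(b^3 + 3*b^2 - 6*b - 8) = (b^2 + b - 2)/(b^2 - b - 2)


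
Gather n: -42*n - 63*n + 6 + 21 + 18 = 45 - 105*n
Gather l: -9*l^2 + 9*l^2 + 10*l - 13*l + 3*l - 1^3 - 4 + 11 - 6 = 0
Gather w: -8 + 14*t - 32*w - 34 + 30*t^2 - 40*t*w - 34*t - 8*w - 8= 30*t^2 - 20*t + w*(-40*t - 40) - 50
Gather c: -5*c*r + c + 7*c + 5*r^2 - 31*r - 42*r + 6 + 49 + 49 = c*(8 - 5*r) + 5*r^2 - 73*r + 104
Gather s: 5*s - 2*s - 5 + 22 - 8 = 3*s + 9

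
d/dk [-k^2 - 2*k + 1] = -2*k - 2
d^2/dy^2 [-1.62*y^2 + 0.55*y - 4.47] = -3.24000000000000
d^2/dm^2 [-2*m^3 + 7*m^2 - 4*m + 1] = 14 - 12*m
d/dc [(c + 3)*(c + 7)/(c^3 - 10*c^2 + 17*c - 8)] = (-c^3 - 21*c^2 + 33*c + 437)/(c^5 - 19*c^4 + 115*c^3 - 241*c^2 + 208*c - 64)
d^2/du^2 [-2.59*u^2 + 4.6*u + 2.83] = -5.18000000000000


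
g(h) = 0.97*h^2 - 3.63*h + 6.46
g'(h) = 1.94*h - 3.63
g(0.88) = 4.02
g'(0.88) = -1.92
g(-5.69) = 58.52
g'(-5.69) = -14.67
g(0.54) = 4.78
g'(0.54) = -2.58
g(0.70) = 4.39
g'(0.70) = -2.27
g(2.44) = 3.38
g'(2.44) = 1.10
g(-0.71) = 9.53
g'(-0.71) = -5.01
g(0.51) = 4.86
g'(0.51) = -2.64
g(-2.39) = 20.68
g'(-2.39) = -8.27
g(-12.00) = 189.70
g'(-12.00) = -26.91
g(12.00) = 102.58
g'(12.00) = 19.65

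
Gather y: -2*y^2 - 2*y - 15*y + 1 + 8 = -2*y^2 - 17*y + 9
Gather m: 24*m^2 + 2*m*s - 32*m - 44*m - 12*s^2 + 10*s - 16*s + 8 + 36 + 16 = 24*m^2 + m*(2*s - 76) - 12*s^2 - 6*s + 60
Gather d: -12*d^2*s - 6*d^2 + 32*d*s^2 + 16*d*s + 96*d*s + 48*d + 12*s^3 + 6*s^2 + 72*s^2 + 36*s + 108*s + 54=d^2*(-12*s - 6) + d*(32*s^2 + 112*s + 48) + 12*s^3 + 78*s^2 + 144*s + 54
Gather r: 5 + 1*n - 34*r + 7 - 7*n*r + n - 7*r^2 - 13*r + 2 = 2*n - 7*r^2 + r*(-7*n - 47) + 14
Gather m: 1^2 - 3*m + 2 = 3 - 3*m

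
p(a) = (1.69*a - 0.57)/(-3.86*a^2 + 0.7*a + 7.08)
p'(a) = (1.69*a - 0.57)*(7.72*a - 0.7)/(-3.86*a^2 + 0.7*a + 7.08)^2 + 1.69/(-3.86*a^2 + 0.7*a + 7.08)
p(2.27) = -0.29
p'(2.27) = 0.29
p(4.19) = -0.11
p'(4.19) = 0.03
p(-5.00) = 0.10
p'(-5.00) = 0.02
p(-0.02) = -0.09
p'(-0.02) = 0.25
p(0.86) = 0.18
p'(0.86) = 0.58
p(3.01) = -0.18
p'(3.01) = 0.09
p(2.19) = -0.32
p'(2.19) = 0.35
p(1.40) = 3.63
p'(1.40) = 77.69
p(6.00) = -0.07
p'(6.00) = 0.01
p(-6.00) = 0.08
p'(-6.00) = 0.01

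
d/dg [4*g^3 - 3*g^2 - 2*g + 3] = 12*g^2 - 6*g - 2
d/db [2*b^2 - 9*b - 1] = 4*b - 9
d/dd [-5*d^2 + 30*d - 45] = 30 - 10*d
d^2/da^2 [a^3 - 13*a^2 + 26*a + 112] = 6*a - 26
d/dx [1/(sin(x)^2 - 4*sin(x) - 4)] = 2*(2 - sin(x))*cos(x)/(4*sin(x) + cos(x)^2 + 3)^2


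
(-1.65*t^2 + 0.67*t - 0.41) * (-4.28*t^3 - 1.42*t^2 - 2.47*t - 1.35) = 7.062*t^5 - 0.5246*t^4 + 4.8789*t^3 + 1.1548*t^2 + 0.1082*t + 0.5535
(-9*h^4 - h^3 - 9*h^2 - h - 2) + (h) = -9*h^4 - h^3 - 9*h^2 - 2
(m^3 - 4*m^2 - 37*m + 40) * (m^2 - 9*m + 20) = m^5 - 13*m^4 + 19*m^3 + 293*m^2 - 1100*m + 800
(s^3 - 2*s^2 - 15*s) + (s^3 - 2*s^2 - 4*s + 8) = 2*s^3 - 4*s^2 - 19*s + 8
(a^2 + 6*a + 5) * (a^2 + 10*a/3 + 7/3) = a^4 + 28*a^3/3 + 82*a^2/3 + 92*a/3 + 35/3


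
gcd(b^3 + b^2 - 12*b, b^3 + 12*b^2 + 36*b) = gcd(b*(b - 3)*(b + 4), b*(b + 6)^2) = b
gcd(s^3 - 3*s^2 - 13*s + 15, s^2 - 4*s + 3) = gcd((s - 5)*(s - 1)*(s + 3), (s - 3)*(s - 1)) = s - 1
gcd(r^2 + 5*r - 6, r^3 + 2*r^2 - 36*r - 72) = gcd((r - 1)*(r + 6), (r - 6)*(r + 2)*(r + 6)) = r + 6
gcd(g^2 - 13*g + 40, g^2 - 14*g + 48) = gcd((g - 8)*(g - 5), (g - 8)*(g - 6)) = g - 8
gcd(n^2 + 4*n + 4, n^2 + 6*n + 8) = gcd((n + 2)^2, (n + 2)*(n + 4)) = n + 2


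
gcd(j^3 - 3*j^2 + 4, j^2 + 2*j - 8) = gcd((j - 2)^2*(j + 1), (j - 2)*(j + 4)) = j - 2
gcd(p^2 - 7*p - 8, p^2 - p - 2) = p + 1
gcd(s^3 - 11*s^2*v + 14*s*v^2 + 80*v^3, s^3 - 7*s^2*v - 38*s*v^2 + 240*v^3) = s^2 - 13*s*v + 40*v^2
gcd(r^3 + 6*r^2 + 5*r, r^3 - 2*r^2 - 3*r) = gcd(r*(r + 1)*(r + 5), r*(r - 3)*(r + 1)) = r^2 + r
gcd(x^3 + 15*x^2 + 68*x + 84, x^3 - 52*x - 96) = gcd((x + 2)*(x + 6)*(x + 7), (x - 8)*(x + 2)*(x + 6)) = x^2 + 8*x + 12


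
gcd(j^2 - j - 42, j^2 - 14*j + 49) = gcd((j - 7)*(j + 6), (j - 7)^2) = j - 7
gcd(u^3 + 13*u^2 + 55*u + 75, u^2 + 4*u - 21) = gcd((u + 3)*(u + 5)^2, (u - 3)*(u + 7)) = 1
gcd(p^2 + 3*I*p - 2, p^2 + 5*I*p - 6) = p + 2*I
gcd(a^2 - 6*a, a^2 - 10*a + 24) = a - 6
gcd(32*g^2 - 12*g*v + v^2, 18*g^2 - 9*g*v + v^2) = 1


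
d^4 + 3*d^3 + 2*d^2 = d^2*(d + 1)*(d + 2)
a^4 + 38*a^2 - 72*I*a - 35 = (a - 5*I)*(a - I)^2*(a + 7*I)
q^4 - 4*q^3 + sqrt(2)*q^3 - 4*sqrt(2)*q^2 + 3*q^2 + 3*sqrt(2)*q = q*(q - 3)*(q - 1)*(q + sqrt(2))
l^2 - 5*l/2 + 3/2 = (l - 3/2)*(l - 1)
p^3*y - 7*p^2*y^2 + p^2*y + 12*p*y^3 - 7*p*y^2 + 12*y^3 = (p - 4*y)*(p - 3*y)*(p*y + y)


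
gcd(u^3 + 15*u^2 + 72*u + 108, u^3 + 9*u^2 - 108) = u^2 + 12*u + 36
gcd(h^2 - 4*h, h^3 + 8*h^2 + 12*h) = h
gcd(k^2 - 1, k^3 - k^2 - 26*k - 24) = k + 1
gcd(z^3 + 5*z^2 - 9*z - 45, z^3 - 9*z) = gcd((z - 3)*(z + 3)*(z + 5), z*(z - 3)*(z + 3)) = z^2 - 9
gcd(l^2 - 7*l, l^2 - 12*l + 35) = l - 7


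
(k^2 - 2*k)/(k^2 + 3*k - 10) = k/(k + 5)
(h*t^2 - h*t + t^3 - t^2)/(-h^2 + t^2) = t*(t - 1)/(-h + t)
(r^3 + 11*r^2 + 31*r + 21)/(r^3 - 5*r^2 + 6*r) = (r^3 + 11*r^2 + 31*r + 21)/(r*(r^2 - 5*r + 6))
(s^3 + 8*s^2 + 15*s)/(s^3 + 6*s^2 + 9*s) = (s + 5)/(s + 3)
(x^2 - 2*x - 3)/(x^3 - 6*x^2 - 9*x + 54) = (x + 1)/(x^2 - 3*x - 18)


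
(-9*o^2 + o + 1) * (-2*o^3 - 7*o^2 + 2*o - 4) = 18*o^5 + 61*o^4 - 27*o^3 + 31*o^2 - 2*o - 4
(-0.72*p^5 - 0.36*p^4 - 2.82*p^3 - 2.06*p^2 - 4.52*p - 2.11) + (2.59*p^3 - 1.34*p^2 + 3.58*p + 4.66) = -0.72*p^5 - 0.36*p^4 - 0.23*p^3 - 3.4*p^2 - 0.94*p + 2.55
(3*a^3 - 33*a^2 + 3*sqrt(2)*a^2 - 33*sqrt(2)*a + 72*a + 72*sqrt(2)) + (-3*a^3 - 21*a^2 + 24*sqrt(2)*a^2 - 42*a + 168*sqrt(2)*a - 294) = -54*a^2 + 27*sqrt(2)*a^2 + 30*a + 135*sqrt(2)*a - 294 + 72*sqrt(2)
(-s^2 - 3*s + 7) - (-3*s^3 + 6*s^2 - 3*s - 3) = 3*s^3 - 7*s^2 + 10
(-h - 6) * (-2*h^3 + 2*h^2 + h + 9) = 2*h^4 + 10*h^3 - 13*h^2 - 15*h - 54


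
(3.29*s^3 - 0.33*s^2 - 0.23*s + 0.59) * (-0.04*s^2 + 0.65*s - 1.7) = -0.1316*s^5 + 2.1517*s^4 - 5.7983*s^3 + 0.3879*s^2 + 0.7745*s - 1.003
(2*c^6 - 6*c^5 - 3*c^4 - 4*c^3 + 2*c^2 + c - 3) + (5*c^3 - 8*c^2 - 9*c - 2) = 2*c^6 - 6*c^5 - 3*c^4 + c^3 - 6*c^2 - 8*c - 5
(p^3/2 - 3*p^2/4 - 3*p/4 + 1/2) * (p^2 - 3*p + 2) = p^5/2 - 9*p^4/4 + 5*p^3/2 + 5*p^2/4 - 3*p + 1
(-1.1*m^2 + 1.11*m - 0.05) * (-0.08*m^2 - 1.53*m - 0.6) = 0.088*m^4 + 1.5942*m^3 - 1.0343*m^2 - 0.5895*m + 0.03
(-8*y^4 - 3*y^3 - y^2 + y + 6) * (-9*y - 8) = 72*y^5 + 91*y^4 + 33*y^3 - y^2 - 62*y - 48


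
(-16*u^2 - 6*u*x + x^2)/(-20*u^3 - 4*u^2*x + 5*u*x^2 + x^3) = (-8*u + x)/(-10*u^2 + 3*u*x + x^2)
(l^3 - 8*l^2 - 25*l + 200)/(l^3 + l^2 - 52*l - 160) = (l - 5)/(l + 4)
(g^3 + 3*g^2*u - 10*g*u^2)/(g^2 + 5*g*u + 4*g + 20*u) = g*(g - 2*u)/(g + 4)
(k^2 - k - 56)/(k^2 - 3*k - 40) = (k + 7)/(k + 5)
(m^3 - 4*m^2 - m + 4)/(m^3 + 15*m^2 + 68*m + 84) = (m^3 - 4*m^2 - m + 4)/(m^3 + 15*m^2 + 68*m + 84)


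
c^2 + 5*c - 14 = (c - 2)*(c + 7)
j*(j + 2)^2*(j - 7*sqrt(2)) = j^4 - 7*sqrt(2)*j^3 + 4*j^3 - 28*sqrt(2)*j^2 + 4*j^2 - 28*sqrt(2)*j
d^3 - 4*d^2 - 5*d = d*(d - 5)*(d + 1)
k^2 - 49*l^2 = (k - 7*l)*(k + 7*l)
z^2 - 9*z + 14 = (z - 7)*(z - 2)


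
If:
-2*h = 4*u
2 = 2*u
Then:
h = -2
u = 1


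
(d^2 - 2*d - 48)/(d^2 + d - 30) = (d - 8)/(d - 5)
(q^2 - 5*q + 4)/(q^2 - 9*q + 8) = (q - 4)/(q - 8)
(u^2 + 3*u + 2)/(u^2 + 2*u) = (u + 1)/u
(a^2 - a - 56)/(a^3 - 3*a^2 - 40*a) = (a + 7)/(a*(a + 5))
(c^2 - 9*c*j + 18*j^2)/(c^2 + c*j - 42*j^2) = (c - 3*j)/(c + 7*j)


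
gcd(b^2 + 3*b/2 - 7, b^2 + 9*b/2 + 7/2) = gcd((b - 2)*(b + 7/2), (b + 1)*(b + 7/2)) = b + 7/2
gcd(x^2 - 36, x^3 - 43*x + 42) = x - 6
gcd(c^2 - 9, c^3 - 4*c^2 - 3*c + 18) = c - 3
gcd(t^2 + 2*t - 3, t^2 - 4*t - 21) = t + 3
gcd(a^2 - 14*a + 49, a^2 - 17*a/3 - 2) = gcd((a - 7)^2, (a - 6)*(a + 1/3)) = 1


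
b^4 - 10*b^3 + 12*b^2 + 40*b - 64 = (b - 8)*(b - 2)^2*(b + 2)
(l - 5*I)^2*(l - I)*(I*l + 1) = I*l^4 + 12*l^3 - 46*I*l^2 - 60*l + 25*I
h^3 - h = h*(h - 1)*(h + 1)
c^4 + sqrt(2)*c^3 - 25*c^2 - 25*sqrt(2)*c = c*(c - 5)*(c + 5)*(c + sqrt(2))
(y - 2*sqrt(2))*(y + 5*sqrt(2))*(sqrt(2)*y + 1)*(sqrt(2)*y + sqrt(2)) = 2*y^4 + 2*y^3 + 7*sqrt(2)*y^3 - 34*y^2 + 7*sqrt(2)*y^2 - 34*y - 20*sqrt(2)*y - 20*sqrt(2)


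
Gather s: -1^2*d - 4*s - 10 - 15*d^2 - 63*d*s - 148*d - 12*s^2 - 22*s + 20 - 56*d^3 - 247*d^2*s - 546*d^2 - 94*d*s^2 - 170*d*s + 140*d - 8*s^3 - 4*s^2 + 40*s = -56*d^3 - 561*d^2 - 9*d - 8*s^3 + s^2*(-94*d - 16) + s*(-247*d^2 - 233*d + 14) + 10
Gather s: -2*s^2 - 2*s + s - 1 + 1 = -2*s^2 - s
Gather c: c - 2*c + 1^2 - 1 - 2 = -c - 2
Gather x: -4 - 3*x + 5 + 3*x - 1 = 0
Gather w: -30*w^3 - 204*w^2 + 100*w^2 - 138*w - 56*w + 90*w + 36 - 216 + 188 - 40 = -30*w^3 - 104*w^2 - 104*w - 32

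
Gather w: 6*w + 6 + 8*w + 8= 14*w + 14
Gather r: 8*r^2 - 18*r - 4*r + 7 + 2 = 8*r^2 - 22*r + 9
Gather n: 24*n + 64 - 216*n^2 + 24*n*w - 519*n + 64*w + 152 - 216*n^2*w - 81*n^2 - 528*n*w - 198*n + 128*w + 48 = n^2*(-216*w - 297) + n*(-504*w - 693) + 192*w + 264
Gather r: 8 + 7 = 15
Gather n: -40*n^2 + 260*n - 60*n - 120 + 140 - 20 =-40*n^2 + 200*n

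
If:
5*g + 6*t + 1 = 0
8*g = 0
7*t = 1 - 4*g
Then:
No Solution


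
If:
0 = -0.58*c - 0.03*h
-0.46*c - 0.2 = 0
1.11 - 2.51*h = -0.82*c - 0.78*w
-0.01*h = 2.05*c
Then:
No Solution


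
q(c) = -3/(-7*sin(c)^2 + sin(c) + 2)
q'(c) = -3*(14*sin(c)*cos(c) - cos(c))/(-7*sin(c)^2 + sin(c) + 2)^2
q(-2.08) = 0.71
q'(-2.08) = -1.09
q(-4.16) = 1.35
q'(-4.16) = 3.48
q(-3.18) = -1.48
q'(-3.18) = -0.34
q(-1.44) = 0.51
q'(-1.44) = 0.17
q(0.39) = -2.19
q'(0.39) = -6.41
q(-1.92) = 0.59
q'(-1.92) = -0.55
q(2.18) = 1.59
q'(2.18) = 5.05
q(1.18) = 0.98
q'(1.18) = -1.46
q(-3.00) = -1.74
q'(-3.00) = -2.99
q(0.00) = -1.50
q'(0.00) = 0.75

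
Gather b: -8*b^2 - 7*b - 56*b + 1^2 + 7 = -8*b^2 - 63*b + 8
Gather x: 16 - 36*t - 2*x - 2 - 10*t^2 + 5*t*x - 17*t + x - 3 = -10*t^2 - 53*t + x*(5*t - 1) + 11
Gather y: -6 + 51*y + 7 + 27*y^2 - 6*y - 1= 27*y^2 + 45*y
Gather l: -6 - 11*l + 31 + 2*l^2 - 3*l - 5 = 2*l^2 - 14*l + 20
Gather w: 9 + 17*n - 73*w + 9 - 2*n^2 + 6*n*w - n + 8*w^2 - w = -2*n^2 + 16*n + 8*w^2 + w*(6*n - 74) + 18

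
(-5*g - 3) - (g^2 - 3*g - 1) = -g^2 - 2*g - 2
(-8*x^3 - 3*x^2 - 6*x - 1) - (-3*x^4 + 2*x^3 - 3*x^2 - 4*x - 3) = 3*x^4 - 10*x^3 - 2*x + 2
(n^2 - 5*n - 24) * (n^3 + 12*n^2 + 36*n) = n^5 + 7*n^4 - 48*n^3 - 468*n^2 - 864*n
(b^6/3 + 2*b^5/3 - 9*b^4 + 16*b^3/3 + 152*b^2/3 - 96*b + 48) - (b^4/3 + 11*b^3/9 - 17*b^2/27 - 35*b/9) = b^6/3 + 2*b^5/3 - 28*b^4/3 + 37*b^3/9 + 1385*b^2/27 - 829*b/9 + 48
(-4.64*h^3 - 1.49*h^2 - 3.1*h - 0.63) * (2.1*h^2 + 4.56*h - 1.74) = -9.744*h^5 - 24.2874*h^4 - 5.2308*h^3 - 12.8664*h^2 + 2.5212*h + 1.0962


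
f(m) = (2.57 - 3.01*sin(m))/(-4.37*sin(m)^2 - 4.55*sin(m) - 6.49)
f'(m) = (2.57 - 3.01*sin(m))*(8.74*sin(m)*cos(m) + 4.55*cos(m))/(-4.37*sin(m)^2 - 4.55*sin(m) - 6.49)^2 - 3.01*cos(m)/(-4.37*sin(m)^2 - 4.55*sin(m) - 6.49)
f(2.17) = -0.01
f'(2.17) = -0.13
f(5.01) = -0.89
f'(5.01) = -0.02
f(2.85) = -0.21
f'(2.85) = -0.53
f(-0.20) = -0.55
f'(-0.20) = 0.78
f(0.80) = -0.03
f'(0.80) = 0.20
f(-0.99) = -0.89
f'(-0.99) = 0.05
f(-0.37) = -0.68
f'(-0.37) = 0.68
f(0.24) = -0.24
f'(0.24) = 0.57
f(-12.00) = -0.09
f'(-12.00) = 0.32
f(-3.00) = -0.50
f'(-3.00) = -0.78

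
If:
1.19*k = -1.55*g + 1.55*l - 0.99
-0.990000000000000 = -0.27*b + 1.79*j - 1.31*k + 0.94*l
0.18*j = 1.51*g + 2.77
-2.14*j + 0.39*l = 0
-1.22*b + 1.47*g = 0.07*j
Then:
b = -2.23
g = -1.86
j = -0.20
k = 0.14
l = -1.11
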